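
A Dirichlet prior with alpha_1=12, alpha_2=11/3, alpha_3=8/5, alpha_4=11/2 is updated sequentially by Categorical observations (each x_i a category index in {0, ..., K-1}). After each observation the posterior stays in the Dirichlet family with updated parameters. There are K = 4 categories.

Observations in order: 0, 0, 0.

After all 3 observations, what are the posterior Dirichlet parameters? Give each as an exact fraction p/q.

alpha_1=15, alpha_2=11/3, alpha_3=8/5, alpha_4=11/2

obs 1: x=0 → posterior Dirichlet(13, 11/3, 8/5, 11/2)
obs 2: x=0 → posterior Dirichlet(14, 11/3, 8/5, 11/2)
obs 3: x=0 → posterior Dirichlet(15, 11/3, 8/5, 11/2)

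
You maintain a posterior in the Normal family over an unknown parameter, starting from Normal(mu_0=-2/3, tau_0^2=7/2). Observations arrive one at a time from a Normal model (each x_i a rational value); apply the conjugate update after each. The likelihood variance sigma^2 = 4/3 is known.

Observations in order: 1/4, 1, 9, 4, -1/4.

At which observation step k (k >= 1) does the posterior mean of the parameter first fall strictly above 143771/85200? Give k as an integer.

obs 1: x=1/4 → posterior Normal(-1/348, 28/29)
obs 2: x=1 → posterior Normal(251/600, 14/25)
obs 3: x=9 → posterior Normal(2519/852, 28/71)
obs 4: x=4 → posterior Normal(3527/1104, 7/23)
obs 5: x=-1/4 → posterior Normal(866/339, 28/113)

k = 3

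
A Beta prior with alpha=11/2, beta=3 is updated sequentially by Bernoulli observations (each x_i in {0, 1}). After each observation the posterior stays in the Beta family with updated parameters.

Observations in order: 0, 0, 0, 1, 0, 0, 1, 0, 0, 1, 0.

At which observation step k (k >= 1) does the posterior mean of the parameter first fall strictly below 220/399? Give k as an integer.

obs 1: x=0 → posterior Beta(11/2, 4)
obs 2: x=0 → posterior Beta(11/2, 5)
obs 3: x=0 → posterior Beta(11/2, 6)
obs 4: x=1 → posterior Beta(13/2, 6)
obs 5: x=0 → posterior Beta(13/2, 7)
obs 6: x=0 → posterior Beta(13/2, 8)
obs 7: x=1 → posterior Beta(15/2, 8)
obs 8: x=0 → posterior Beta(15/2, 9)
obs 9: x=0 → posterior Beta(15/2, 10)
obs 10: x=1 → posterior Beta(17/2, 10)
obs 11: x=0 → posterior Beta(17/2, 11)

k = 2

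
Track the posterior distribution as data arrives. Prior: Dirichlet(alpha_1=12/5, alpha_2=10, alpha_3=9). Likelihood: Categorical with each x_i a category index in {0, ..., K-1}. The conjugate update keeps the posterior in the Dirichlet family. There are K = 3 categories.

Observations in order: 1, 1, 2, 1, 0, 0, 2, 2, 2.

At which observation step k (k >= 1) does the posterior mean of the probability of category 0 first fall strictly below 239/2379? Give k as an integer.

obs 1: x=1 → posterior Dirichlet(12/5, 11, 9)
obs 2: x=1 → posterior Dirichlet(12/5, 12, 9)
obs 3: x=2 → posterior Dirichlet(12/5, 12, 10)
obs 4: x=1 → posterior Dirichlet(12/5, 13, 10)
obs 5: x=0 → posterior Dirichlet(17/5, 13, 10)
obs 6: x=0 → posterior Dirichlet(22/5, 13, 10)
obs 7: x=2 → posterior Dirichlet(22/5, 13, 11)
obs 8: x=2 → posterior Dirichlet(22/5, 13, 12)
obs 9: x=2 → posterior Dirichlet(22/5, 13, 13)

k = 3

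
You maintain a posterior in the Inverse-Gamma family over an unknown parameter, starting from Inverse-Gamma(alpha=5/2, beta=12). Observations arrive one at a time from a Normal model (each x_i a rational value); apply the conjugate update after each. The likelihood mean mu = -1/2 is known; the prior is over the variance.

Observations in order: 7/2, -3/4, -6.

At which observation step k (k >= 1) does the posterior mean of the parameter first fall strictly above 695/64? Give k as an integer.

k = 3

obs 1: x=7/2 → posterior Inverse-Gamma(3, 20)
obs 2: x=-3/4 → posterior Inverse-Gamma(7/2, 641/32)
obs 3: x=-6 → posterior Inverse-Gamma(4, 1125/32)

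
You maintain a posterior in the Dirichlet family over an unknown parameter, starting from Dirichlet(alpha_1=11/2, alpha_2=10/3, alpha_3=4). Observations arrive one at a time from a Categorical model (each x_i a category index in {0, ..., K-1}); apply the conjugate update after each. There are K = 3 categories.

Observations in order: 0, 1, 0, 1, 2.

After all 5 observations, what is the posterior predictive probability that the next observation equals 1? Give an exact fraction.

obs 1: x=0 → posterior Dirichlet(13/2, 10/3, 4)
obs 2: x=1 → posterior Dirichlet(13/2, 13/3, 4)
obs 3: x=0 → posterior Dirichlet(15/2, 13/3, 4)
obs 4: x=1 → posterior Dirichlet(15/2, 16/3, 4)
obs 5: x=2 → posterior Dirichlet(15/2, 16/3, 5)

32/107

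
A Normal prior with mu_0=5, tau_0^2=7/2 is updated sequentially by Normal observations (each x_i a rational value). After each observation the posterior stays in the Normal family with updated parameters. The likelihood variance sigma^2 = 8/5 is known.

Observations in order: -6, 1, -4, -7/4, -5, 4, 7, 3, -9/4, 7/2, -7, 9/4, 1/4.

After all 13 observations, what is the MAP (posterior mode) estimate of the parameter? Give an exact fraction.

-95/471

obs 1: x=-6 → posterior Normal(-130/51, 56/51)
obs 2: x=1 → posterior Normal(-95/86, 28/43)
obs 3: x=-4 → posterior Normal(-235/121, 56/121)
obs 4: x=-7/4 → posterior Normal(-395/208, 14/39)
obs 5: x=-5 → posterior Normal(-1885/764, 56/191)
obs 6: x=4 → posterior Normal(-1325/904, 28/113)
obs 7: x=7 → posterior Normal(-115/348, 56/261)
obs 8: x=3 → posterior Normal(75/1184, 7/37)
obs 9: x=-9/4 → posterior Normal(-60/331, 56/331)
obs 10: x=7/2 → posterior Normal(125/732, 28/183)
obs 11: x=-7 → posterior Normal(-365/802, 56/401)
obs 12: x=9/4 → posterior Normal(-415/1744, 14/109)
obs 13: x=1/4 → posterior Normal(-95/471, 56/471)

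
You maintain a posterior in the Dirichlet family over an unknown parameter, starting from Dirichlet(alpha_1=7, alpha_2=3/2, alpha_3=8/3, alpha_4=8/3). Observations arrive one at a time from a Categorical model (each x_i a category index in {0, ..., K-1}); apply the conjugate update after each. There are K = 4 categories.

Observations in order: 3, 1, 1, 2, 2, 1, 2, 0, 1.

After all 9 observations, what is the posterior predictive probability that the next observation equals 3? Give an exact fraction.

obs 1: x=3 → posterior Dirichlet(7, 3/2, 8/3, 11/3)
obs 2: x=1 → posterior Dirichlet(7, 5/2, 8/3, 11/3)
obs 3: x=1 → posterior Dirichlet(7, 7/2, 8/3, 11/3)
obs 4: x=2 → posterior Dirichlet(7, 7/2, 11/3, 11/3)
obs 5: x=2 → posterior Dirichlet(7, 7/2, 14/3, 11/3)
obs 6: x=1 → posterior Dirichlet(7, 9/2, 14/3, 11/3)
obs 7: x=2 → posterior Dirichlet(7, 9/2, 17/3, 11/3)
obs 8: x=0 → posterior Dirichlet(8, 9/2, 17/3, 11/3)
obs 9: x=1 → posterior Dirichlet(8, 11/2, 17/3, 11/3)

22/137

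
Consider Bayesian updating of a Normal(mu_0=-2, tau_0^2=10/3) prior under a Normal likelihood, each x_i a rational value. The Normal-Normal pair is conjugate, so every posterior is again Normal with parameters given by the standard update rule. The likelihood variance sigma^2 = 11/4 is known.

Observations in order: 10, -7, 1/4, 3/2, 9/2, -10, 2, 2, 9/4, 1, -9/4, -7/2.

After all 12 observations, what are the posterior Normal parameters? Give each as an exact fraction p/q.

mu_0=-4/57, tau_0^2=110/513

obs 1: x=10 → posterior Normal(334/73, 110/73)
obs 2: x=-7 → posterior Normal(54/113, 110/113)
obs 3: x=1/4 → posterior Normal(64/153, 110/153)
obs 4: x=3/2 → posterior Normal(124/193, 110/193)
obs 5: x=9/2 → posterior Normal(304/233, 110/233)
obs 6: x=-10 → posterior Normal(-32/91, 110/273)
obs 7: x=2 → posterior Normal(-16/313, 110/313)
obs 8: x=2 → posterior Normal(64/353, 110/353)
obs 9: x=9/4 → posterior Normal(154/393, 110/393)
obs 10: x=1 → posterior Normal(194/433, 110/433)
obs 11: x=-9/4 → posterior Normal(104/473, 10/43)
obs 12: x=-7/2 → posterior Normal(-4/57, 110/513)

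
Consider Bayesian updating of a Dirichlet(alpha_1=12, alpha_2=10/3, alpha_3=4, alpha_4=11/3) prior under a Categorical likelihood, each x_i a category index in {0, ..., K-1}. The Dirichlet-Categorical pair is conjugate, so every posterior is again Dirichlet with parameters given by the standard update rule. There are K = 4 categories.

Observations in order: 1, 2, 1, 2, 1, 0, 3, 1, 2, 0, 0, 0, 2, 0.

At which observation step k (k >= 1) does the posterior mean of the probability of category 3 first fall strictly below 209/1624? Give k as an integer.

k = 6

obs 1: x=1 → posterior Dirichlet(12, 13/3, 4, 11/3)
obs 2: x=2 → posterior Dirichlet(12, 13/3, 5, 11/3)
obs 3: x=1 → posterior Dirichlet(12, 16/3, 5, 11/3)
obs 4: x=2 → posterior Dirichlet(12, 16/3, 6, 11/3)
obs 5: x=1 → posterior Dirichlet(12, 19/3, 6, 11/3)
obs 6: x=0 → posterior Dirichlet(13, 19/3, 6, 11/3)
obs 7: x=3 → posterior Dirichlet(13, 19/3, 6, 14/3)
obs 8: x=1 → posterior Dirichlet(13, 22/3, 6, 14/3)
obs 9: x=2 → posterior Dirichlet(13, 22/3, 7, 14/3)
obs 10: x=0 → posterior Dirichlet(14, 22/3, 7, 14/3)
obs 11: x=0 → posterior Dirichlet(15, 22/3, 7, 14/3)
obs 12: x=0 → posterior Dirichlet(16, 22/3, 7, 14/3)
obs 13: x=2 → posterior Dirichlet(16, 22/3, 8, 14/3)
obs 14: x=0 → posterior Dirichlet(17, 22/3, 8, 14/3)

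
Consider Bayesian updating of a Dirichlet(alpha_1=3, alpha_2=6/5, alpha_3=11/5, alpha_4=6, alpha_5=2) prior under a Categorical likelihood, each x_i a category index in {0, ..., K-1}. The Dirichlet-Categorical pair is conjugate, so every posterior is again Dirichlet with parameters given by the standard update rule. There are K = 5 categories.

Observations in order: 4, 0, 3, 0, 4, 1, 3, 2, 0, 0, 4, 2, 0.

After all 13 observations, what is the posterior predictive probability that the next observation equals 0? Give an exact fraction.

40/137

obs 1: x=4 → posterior Dirichlet(3, 6/5, 11/5, 6, 3)
obs 2: x=0 → posterior Dirichlet(4, 6/5, 11/5, 6, 3)
obs 3: x=3 → posterior Dirichlet(4, 6/5, 11/5, 7, 3)
obs 4: x=0 → posterior Dirichlet(5, 6/5, 11/5, 7, 3)
obs 5: x=4 → posterior Dirichlet(5, 6/5, 11/5, 7, 4)
obs 6: x=1 → posterior Dirichlet(5, 11/5, 11/5, 7, 4)
obs 7: x=3 → posterior Dirichlet(5, 11/5, 11/5, 8, 4)
obs 8: x=2 → posterior Dirichlet(5, 11/5, 16/5, 8, 4)
obs 9: x=0 → posterior Dirichlet(6, 11/5, 16/5, 8, 4)
obs 10: x=0 → posterior Dirichlet(7, 11/5, 16/5, 8, 4)
obs 11: x=4 → posterior Dirichlet(7, 11/5, 16/5, 8, 5)
obs 12: x=2 → posterior Dirichlet(7, 11/5, 21/5, 8, 5)
obs 13: x=0 → posterior Dirichlet(8, 11/5, 21/5, 8, 5)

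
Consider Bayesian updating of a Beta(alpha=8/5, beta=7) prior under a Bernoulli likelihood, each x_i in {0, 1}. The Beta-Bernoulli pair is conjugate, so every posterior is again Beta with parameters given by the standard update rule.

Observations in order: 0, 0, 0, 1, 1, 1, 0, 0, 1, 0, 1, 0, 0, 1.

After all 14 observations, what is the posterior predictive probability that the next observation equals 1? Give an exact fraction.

obs 1: x=0 → posterior Beta(8/5, 8)
obs 2: x=0 → posterior Beta(8/5, 9)
obs 3: x=0 → posterior Beta(8/5, 10)
obs 4: x=1 → posterior Beta(13/5, 10)
obs 5: x=1 → posterior Beta(18/5, 10)
obs 6: x=1 → posterior Beta(23/5, 10)
obs 7: x=0 → posterior Beta(23/5, 11)
obs 8: x=0 → posterior Beta(23/5, 12)
obs 9: x=1 → posterior Beta(28/5, 12)
obs 10: x=0 → posterior Beta(28/5, 13)
obs 11: x=1 → posterior Beta(33/5, 13)
obs 12: x=0 → posterior Beta(33/5, 14)
obs 13: x=0 → posterior Beta(33/5, 15)
obs 14: x=1 → posterior Beta(38/5, 15)

38/113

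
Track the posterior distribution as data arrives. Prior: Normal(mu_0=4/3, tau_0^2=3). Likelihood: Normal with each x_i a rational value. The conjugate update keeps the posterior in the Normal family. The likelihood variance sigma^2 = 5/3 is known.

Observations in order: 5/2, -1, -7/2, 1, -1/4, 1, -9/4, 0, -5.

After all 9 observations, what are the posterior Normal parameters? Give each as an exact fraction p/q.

mu_0=-365/516, tau_0^2=15/86

obs 1: x=5/2 → posterior Normal(25/12, 15/14)
obs 2: x=-1 → posterior Normal(121/138, 15/23)
obs 3: x=-7/2 → posterior Normal(-17/48, 15/32)
obs 4: x=1 → posterior Normal(-7/123, 15/41)
obs 5: x=-1/4 → posterior Normal(-11/120, 3/10)
obs 6: x=1 → posterior Normal(53/708, 15/59)
obs 7: x=-9/4 → posterior Normal(-95/408, 15/68)
obs 8: x=0 → posterior Normal(-95/462, 15/77)
obs 9: x=-5 → posterior Normal(-365/516, 15/86)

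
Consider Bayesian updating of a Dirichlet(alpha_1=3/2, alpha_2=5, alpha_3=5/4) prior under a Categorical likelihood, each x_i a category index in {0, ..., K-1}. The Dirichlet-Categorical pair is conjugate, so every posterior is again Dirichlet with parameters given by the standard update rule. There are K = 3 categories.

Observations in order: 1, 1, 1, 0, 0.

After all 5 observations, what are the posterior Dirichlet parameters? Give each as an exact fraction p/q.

alpha_1=7/2, alpha_2=8, alpha_3=5/4

obs 1: x=1 → posterior Dirichlet(3/2, 6, 5/4)
obs 2: x=1 → posterior Dirichlet(3/2, 7, 5/4)
obs 3: x=1 → posterior Dirichlet(3/2, 8, 5/4)
obs 4: x=0 → posterior Dirichlet(5/2, 8, 5/4)
obs 5: x=0 → posterior Dirichlet(7/2, 8, 5/4)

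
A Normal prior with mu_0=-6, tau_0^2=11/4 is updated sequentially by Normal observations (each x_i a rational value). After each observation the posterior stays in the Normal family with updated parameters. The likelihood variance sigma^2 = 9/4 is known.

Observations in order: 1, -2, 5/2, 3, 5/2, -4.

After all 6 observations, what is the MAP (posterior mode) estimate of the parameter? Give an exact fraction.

obs 1: x=1 → posterior Normal(-43/20, 99/80)
obs 2: x=-2 → posterior Normal(-65/31, 99/124)
obs 3: x=5/2 → posterior Normal(-25/28, 33/56)
obs 4: x=3 → posterior Normal(-9/106, 99/212)
obs 5: x=5/2 → posterior Normal(23/64, 99/256)
obs 6: x=-4 → posterior Normal(-7/25, 33/100)

-7/25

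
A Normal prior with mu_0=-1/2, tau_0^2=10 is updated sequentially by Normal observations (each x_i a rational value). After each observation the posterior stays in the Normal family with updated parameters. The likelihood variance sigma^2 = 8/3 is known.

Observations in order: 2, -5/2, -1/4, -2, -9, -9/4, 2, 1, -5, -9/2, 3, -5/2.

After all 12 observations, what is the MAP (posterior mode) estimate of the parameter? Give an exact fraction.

-151/92

obs 1: x=2 → posterior Normal(28/19, 40/19)
obs 2: x=-5/2 → posterior Normal(-19/68, 20/17)
obs 3: x=-1/4 → posterior Normal(-53/196, 40/49)
obs 4: x=-2 → posterior Normal(-173/256, 5/8)
obs 5: x=-9 → posterior Normal(-713/316, 40/79)
obs 6: x=-9/4 → posterior Normal(-106/47, 20/47)
obs 7: x=2 → posterior Normal(-182/109, 40/109)
obs 8: x=1 → posterior Normal(-167/124, 10/31)
obs 9: x=-5 → posterior Normal(-242/139, 40/139)
obs 10: x=-9/2 → posterior Normal(-619/308, 20/77)
obs 11: x=3 → posterior Normal(-529/338, 40/169)
obs 12: x=-5/2 → posterior Normal(-151/92, 5/23)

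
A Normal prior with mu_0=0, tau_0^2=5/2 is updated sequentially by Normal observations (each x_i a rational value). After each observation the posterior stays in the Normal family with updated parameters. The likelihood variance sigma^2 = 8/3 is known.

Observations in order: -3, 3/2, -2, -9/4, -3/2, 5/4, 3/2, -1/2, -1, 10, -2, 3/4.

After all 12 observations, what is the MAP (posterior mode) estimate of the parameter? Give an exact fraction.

obs 1: x=-3 → posterior Normal(-45/31, 40/31)
obs 2: x=3/2 → posterior Normal(-45/92, 20/23)
obs 3: x=-2 → posterior Normal(-105/122, 40/61)
obs 4: x=-9/4 → posterior Normal(-345/304, 10/19)
obs 5: x=-3/2 → posterior Normal(-435/364, 40/91)
obs 6: x=5/4 → posterior Normal(-45/53, 20/53)
obs 7: x=3/2 → posterior Normal(-135/242, 40/121)
obs 8: x=-1/2 → posterior Normal(-75/136, 5/17)
obs 9: x=-1 → posterior Normal(-90/151, 40/151)
obs 10: x=10 → posterior Normal(30/83, 20/83)
obs 11: x=-2 → posterior Normal(30/181, 40/181)
obs 12: x=3/4 → posterior Normal(165/784, 10/49)

165/784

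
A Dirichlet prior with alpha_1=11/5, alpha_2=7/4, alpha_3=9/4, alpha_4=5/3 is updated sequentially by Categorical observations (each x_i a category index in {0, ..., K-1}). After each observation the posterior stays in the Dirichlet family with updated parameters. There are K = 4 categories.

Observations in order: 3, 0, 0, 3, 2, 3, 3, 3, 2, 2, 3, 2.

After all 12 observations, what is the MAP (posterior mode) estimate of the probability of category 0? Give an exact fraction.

24/119

obs 1: x=3 → posterior Dirichlet(11/5, 7/4, 9/4, 8/3)
obs 2: x=0 → posterior Dirichlet(16/5, 7/4, 9/4, 8/3)
obs 3: x=0 → posterior Dirichlet(21/5, 7/4, 9/4, 8/3)
obs 4: x=3 → posterior Dirichlet(21/5, 7/4, 9/4, 11/3)
obs 5: x=2 → posterior Dirichlet(21/5, 7/4, 13/4, 11/3)
obs 6: x=3 → posterior Dirichlet(21/5, 7/4, 13/4, 14/3)
obs 7: x=3 → posterior Dirichlet(21/5, 7/4, 13/4, 17/3)
obs 8: x=3 → posterior Dirichlet(21/5, 7/4, 13/4, 20/3)
obs 9: x=2 → posterior Dirichlet(21/5, 7/4, 17/4, 20/3)
obs 10: x=2 → posterior Dirichlet(21/5, 7/4, 21/4, 20/3)
obs 11: x=3 → posterior Dirichlet(21/5, 7/4, 21/4, 23/3)
obs 12: x=2 → posterior Dirichlet(21/5, 7/4, 25/4, 23/3)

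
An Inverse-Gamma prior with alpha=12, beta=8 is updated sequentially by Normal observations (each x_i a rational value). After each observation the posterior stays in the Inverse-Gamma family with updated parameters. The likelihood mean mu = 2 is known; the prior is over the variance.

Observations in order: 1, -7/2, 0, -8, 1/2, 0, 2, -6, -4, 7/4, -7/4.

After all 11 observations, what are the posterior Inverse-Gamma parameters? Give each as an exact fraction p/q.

alpha=35/2, beta=2173/16

obs 1: x=1 → posterior Inverse-Gamma(25/2, 17/2)
obs 2: x=-7/2 → posterior Inverse-Gamma(13, 189/8)
obs 3: x=0 → posterior Inverse-Gamma(27/2, 205/8)
obs 4: x=-8 → posterior Inverse-Gamma(14, 605/8)
obs 5: x=1/2 → posterior Inverse-Gamma(29/2, 307/4)
obs 6: x=0 → posterior Inverse-Gamma(15, 315/4)
obs 7: x=2 → posterior Inverse-Gamma(31/2, 315/4)
obs 8: x=-6 → posterior Inverse-Gamma(16, 443/4)
obs 9: x=-4 → posterior Inverse-Gamma(33/2, 515/4)
obs 10: x=7/4 → posterior Inverse-Gamma(17, 4121/32)
obs 11: x=-7/4 → posterior Inverse-Gamma(35/2, 2173/16)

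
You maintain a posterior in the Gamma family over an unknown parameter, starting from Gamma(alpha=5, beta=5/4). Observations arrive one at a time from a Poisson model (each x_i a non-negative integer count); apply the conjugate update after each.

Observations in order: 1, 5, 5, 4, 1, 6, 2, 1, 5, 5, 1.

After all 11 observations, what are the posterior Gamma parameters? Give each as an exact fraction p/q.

alpha=41, beta=49/4

obs 1: x=1 → posterior Gamma(6, 9/4)
obs 2: x=5 → posterior Gamma(11, 13/4)
obs 3: x=5 → posterior Gamma(16, 17/4)
obs 4: x=4 → posterior Gamma(20, 21/4)
obs 5: x=1 → posterior Gamma(21, 25/4)
obs 6: x=6 → posterior Gamma(27, 29/4)
obs 7: x=2 → posterior Gamma(29, 33/4)
obs 8: x=1 → posterior Gamma(30, 37/4)
obs 9: x=5 → posterior Gamma(35, 41/4)
obs 10: x=5 → posterior Gamma(40, 45/4)
obs 11: x=1 → posterior Gamma(41, 49/4)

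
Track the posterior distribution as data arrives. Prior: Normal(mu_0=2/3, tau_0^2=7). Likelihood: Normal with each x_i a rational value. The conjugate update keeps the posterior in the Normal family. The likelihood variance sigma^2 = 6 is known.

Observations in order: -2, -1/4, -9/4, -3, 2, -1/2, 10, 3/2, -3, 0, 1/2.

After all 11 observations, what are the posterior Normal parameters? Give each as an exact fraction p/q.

obs 1: x=-2 → posterior Normal(-10/13, 42/13)
obs 2: x=-1/4 → posterior Normal(-47/80, 21/10)
obs 3: x=-9/4 → posterior Normal(-55/54, 14/9)
obs 4: x=-3 → posterior Normal(-97/68, 21/17)
obs 5: x=2 → posterior Normal(-69/82, 42/41)
obs 6: x=-1/2 → posterior Normal(-19/24, 7/8)
obs 7: x=10 → posterior Normal(32/55, 42/55)
obs 8: x=3/2 → posterior Normal(85/124, 21/31)
obs 9: x=-3 → posterior Normal(43/138, 14/23)
obs 10: x=0 → posterior Normal(43/152, 21/38)
obs 11: x=1/2 → posterior Normal(25/83, 42/83)

mu_0=25/83, tau_0^2=42/83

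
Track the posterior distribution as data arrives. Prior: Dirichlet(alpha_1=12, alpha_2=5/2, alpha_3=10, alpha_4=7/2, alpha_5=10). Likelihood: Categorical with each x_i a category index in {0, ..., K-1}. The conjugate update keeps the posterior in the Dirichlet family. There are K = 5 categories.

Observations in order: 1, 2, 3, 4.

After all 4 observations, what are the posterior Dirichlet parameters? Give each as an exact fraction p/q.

alpha_1=12, alpha_2=7/2, alpha_3=11, alpha_4=9/2, alpha_5=11

obs 1: x=1 → posterior Dirichlet(12, 7/2, 10, 7/2, 10)
obs 2: x=2 → posterior Dirichlet(12, 7/2, 11, 7/2, 10)
obs 3: x=3 → posterior Dirichlet(12, 7/2, 11, 9/2, 10)
obs 4: x=4 → posterior Dirichlet(12, 7/2, 11, 9/2, 11)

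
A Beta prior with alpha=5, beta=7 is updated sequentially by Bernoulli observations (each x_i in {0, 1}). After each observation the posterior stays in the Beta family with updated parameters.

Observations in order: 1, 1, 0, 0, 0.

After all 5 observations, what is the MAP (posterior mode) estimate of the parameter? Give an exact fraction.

2/5

obs 1: x=1 → posterior Beta(6, 7)
obs 2: x=1 → posterior Beta(7, 7)
obs 3: x=0 → posterior Beta(7, 8)
obs 4: x=0 → posterior Beta(7, 9)
obs 5: x=0 → posterior Beta(7, 10)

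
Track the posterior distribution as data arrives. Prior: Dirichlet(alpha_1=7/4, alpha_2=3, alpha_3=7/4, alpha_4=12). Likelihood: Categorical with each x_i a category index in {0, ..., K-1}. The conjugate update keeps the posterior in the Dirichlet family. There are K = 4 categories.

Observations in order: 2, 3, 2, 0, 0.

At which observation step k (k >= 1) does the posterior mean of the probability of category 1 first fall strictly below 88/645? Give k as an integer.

obs 1: x=2 → posterior Dirichlet(7/4, 3, 11/4, 12)
obs 2: x=3 → posterior Dirichlet(7/4, 3, 11/4, 13)
obs 3: x=2 → posterior Dirichlet(7/4, 3, 15/4, 13)
obs 4: x=0 → posterior Dirichlet(11/4, 3, 15/4, 13)
obs 5: x=0 → posterior Dirichlet(15/4, 3, 15/4, 13)

k = 4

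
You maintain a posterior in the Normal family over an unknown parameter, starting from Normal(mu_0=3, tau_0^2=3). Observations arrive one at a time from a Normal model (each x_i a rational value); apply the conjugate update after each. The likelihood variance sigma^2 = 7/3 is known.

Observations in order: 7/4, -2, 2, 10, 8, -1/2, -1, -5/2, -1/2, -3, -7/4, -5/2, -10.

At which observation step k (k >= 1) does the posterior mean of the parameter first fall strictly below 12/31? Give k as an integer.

k = 13

obs 1: x=7/4 → posterior Normal(147/64, 21/16)
obs 2: x=-2 → posterior Normal(3/4, 21/25)
obs 3: x=2 → posterior Normal(147/136, 21/34)
obs 4: x=10 → posterior Normal(507/172, 21/43)
obs 5: x=8 → posterior Normal(795/208, 21/52)
obs 6: x=-1/2 → posterior Normal(777/244, 21/61)
obs 7: x=-1 → posterior Normal(741/280, 3/10)
obs 8: x=-5/2 → posterior Normal(651/316, 21/79)
obs 9: x=-1/2 → posterior Normal(633/352, 21/88)
obs 10: x=-3 → posterior Normal(525/388, 21/97)
obs 11: x=-7/4 → posterior Normal(231/212, 21/106)
obs 12: x=-5/2 → posterior Normal(93/115, 21/115)
obs 13: x=-10 → posterior Normal(3/124, 21/124)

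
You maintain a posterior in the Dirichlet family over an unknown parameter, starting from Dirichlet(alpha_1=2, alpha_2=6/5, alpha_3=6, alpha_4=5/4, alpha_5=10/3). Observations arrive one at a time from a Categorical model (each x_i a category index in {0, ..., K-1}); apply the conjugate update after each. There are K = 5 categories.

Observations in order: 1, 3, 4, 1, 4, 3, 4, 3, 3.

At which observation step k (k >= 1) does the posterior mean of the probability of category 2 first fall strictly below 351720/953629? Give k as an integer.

obs 1: x=1 → posterior Dirichlet(2, 11/5, 6, 5/4, 10/3)
obs 2: x=3 → posterior Dirichlet(2, 11/5, 6, 9/4, 10/3)
obs 3: x=4 → posterior Dirichlet(2, 11/5, 6, 9/4, 13/3)
obs 4: x=1 → posterior Dirichlet(2, 16/5, 6, 9/4, 13/3)
obs 5: x=4 → posterior Dirichlet(2, 16/5, 6, 9/4, 16/3)
obs 6: x=3 → posterior Dirichlet(2, 16/5, 6, 13/4, 16/3)
obs 7: x=4 → posterior Dirichlet(2, 16/5, 6, 13/4, 19/3)
obs 8: x=3 → posterior Dirichlet(2, 16/5, 6, 17/4, 19/3)
obs 9: x=3 → posterior Dirichlet(2, 16/5, 6, 21/4, 19/3)

k = 3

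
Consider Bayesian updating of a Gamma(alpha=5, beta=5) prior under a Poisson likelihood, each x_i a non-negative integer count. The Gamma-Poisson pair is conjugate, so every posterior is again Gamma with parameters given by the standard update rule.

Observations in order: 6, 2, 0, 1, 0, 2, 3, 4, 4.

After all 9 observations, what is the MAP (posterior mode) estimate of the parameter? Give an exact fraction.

obs 1: x=6 → posterior Gamma(11, 6)
obs 2: x=2 → posterior Gamma(13, 7)
obs 3: x=0 → posterior Gamma(13, 8)
obs 4: x=1 → posterior Gamma(14, 9)
obs 5: x=0 → posterior Gamma(14, 10)
obs 6: x=2 → posterior Gamma(16, 11)
obs 7: x=3 → posterior Gamma(19, 12)
obs 8: x=4 → posterior Gamma(23, 13)
obs 9: x=4 → posterior Gamma(27, 14)

13/7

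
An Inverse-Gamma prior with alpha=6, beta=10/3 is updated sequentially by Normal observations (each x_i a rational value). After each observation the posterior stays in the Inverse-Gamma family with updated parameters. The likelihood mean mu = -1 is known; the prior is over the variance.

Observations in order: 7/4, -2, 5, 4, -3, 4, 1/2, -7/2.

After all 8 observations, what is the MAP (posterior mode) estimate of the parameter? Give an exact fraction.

5459/1056

obs 1: x=7/4 → posterior Inverse-Gamma(13/2, 683/96)
obs 2: x=-2 → posterior Inverse-Gamma(7, 731/96)
obs 3: x=5 → posterior Inverse-Gamma(15/2, 2459/96)
obs 4: x=4 → posterior Inverse-Gamma(8, 3659/96)
obs 5: x=-3 → posterior Inverse-Gamma(17/2, 3851/96)
obs 6: x=4 → posterior Inverse-Gamma(9, 5051/96)
obs 7: x=1/2 → posterior Inverse-Gamma(19/2, 5159/96)
obs 8: x=-7/2 → posterior Inverse-Gamma(10, 5459/96)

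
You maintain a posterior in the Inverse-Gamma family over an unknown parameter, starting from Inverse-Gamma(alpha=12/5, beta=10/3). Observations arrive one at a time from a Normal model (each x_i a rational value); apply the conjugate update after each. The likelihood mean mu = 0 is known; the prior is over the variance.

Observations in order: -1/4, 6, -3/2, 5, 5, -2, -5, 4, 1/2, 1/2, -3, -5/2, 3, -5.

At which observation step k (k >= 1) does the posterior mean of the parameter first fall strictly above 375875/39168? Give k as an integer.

k = 4

obs 1: x=-1/4 → posterior Inverse-Gamma(29/10, 323/96)
obs 2: x=6 → posterior Inverse-Gamma(17/5, 2051/96)
obs 3: x=-3/2 → posterior Inverse-Gamma(39/10, 2159/96)
obs 4: x=5 → posterior Inverse-Gamma(22/5, 3359/96)
obs 5: x=5 → posterior Inverse-Gamma(49/10, 4559/96)
obs 6: x=-2 → posterior Inverse-Gamma(27/5, 4751/96)
obs 7: x=-5 → posterior Inverse-Gamma(59/10, 5951/96)
obs 8: x=4 → posterior Inverse-Gamma(32/5, 6719/96)
obs 9: x=1/2 → posterior Inverse-Gamma(69/10, 6731/96)
obs 10: x=1/2 → posterior Inverse-Gamma(37/5, 6743/96)
obs 11: x=-3 → posterior Inverse-Gamma(79/10, 7175/96)
obs 12: x=-5/2 → posterior Inverse-Gamma(42/5, 7475/96)
obs 13: x=3 → posterior Inverse-Gamma(89/10, 7907/96)
obs 14: x=-5 → posterior Inverse-Gamma(47/5, 9107/96)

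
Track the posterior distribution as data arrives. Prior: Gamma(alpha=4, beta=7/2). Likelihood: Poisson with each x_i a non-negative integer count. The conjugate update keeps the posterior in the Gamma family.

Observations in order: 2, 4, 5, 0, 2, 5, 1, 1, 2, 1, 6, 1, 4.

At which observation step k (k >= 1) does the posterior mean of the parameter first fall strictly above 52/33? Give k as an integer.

obs 1: x=2 → posterior Gamma(6, 9/2)
obs 2: x=4 → posterior Gamma(10, 11/2)
obs 3: x=5 → posterior Gamma(15, 13/2)
obs 4: x=0 → posterior Gamma(15, 15/2)
obs 5: x=2 → posterior Gamma(17, 17/2)
obs 6: x=5 → posterior Gamma(22, 19/2)
obs 7: x=1 → posterior Gamma(23, 21/2)
obs 8: x=1 → posterior Gamma(24, 23/2)
obs 9: x=2 → posterior Gamma(26, 25/2)
obs 10: x=1 → posterior Gamma(27, 27/2)
obs 11: x=6 → posterior Gamma(33, 29/2)
obs 12: x=1 → posterior Gamma(34, 31/2)
obs 13: x=4 → posterior Gamma(38, 33/2)

k = 2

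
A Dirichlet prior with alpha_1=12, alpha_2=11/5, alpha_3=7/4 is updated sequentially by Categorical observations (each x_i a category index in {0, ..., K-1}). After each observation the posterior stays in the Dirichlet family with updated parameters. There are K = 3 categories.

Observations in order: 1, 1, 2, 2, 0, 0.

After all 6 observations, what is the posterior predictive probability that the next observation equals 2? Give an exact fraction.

75/439

obs 1: x=1 → posterior Dirichlet(12, 16/5, 7/4)
obs 2: x=1 → posterior Dirichlet(12, 21/5, 7/4)
obs 3: x=2 → posterior Dirichlet(12, 21/5, 11/4)
obs 4: x=2 → posterior Dirichlet(12, 21/5, 15/4)
obs 5: x=0 → posterior Dirichlet(13, 21/5, 15/4)
obs 6: x=0 → posterior Dirichlet(14, 21/5, 15/4)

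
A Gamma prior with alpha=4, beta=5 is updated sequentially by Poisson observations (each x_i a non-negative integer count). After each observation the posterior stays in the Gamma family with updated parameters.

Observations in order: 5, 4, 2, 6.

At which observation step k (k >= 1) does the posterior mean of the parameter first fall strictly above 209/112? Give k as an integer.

obs 1: x=5 → posterior Gamma(9, 6)
obs 2: x=4 → posterior Gamma(13, 7)
obs 3: x=2 → posterior Gamma(15, 8)
obs 4: x=6 → posterior Gamma(21, 9)

k = 3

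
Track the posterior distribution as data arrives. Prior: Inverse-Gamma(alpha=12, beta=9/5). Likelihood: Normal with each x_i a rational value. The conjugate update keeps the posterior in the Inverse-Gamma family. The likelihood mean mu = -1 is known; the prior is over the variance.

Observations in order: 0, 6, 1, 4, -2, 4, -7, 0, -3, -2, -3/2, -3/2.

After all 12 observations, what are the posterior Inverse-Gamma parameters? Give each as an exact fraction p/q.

alpha=18, beta=1511/20

obs 1: x=0 → posterior Inverse-Gamma(25/2, 23/10)
obs 2: x=6 → posterior Inverse-Gamma(13, 134/5)
obs 3: x=1 → posterior Inverse-Gamma(27/2, 144/5)
obs 4: x=4 → posterior Inverse-Gamma(14, 413/10)
obs 5: x=-2 → posterior Inverse-Gamma(29/2, 209/5)
obs 6: x=4 → posterior Inverse-Gamma(15, 543/10)
obs 7: x=-7 → posterior Inverse-Gamma(31/2, 723/10)
obs 8: x=0 → posterior Inverse-Gamma(16, 364/5)
obs 9: x=-3 → posterior Inverse-Gamma(33/2, 374/5)
obs 10: x=-2 → posterior Inverse-Gamma(17, 753/10)
obs 11: x=-3/2 → posterior Inverse-Gamma(35/2, 3017/40)
obs 12: x=-3/2 → posterior Inverse-Gamma(18, 1511/20)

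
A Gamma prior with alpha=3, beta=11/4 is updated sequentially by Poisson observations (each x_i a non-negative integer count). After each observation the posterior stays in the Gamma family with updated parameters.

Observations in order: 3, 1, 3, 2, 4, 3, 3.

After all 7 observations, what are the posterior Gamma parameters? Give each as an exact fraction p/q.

obs 1: x=3 → posterior Gamma(6, 15/4)
obs 2: x=1 → posterior Gamma(7, 19/4)
obs 3: x=3 → posterior Gamma(10, 23/4)
obs 4: x=2 → posterior Gamma(12, 27/4)
obs 5: x=4 → posterior Gamma(16, 31/4)
obs 6: x=3 → posterior Gamma(19, 35/4)
obs 7: x=3 → posterior Gamma(22, 39/4)

alpha=22, beta=39/4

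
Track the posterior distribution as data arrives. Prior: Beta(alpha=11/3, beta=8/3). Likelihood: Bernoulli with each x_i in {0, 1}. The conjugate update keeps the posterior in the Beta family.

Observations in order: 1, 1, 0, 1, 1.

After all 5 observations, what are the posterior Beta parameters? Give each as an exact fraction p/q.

alpha=23/3, beta=11/3

obs 1: x=1 → posterior Beta(14/3, 8/3)
obs 2: x=1 → posterior Beta(17/3, 8/3)
obs 3: x=0 → posterior Beta(17/3, 11/3)
obs 4: x=1 → posterior Beta(20/3, 11/3)
obs 5: x=1 → posterior Beta(23/3, 11/3)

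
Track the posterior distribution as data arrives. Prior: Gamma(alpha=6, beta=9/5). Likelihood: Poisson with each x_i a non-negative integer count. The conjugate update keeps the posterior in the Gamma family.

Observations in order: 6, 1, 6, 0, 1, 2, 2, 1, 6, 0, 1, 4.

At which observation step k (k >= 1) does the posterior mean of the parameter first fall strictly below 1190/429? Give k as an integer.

k = 7

obs 1: x=6 → posterior Gamma(12, 14/5)
obs 2: x=1 → posterior Gamma(13, 19/5)
obs 3: x=6 → posterior Gamma(19, 24/5)
obs 4: x=0 → posterior Gamma(19, 29/5)
obs 5: x=1 → posterior Gamma(20, 34/5)
obs 6: x=2 → posterior Gamma(22, 39/5)
obs 7: x=2 → posterior Gamma(24, 44/5)
obs 8: x=1 → posterior Gamma(25, 49/5)
obs 9: x=6 → posterior Gamma(31, 54/5)
obs 10: x=0 → posterior Gamma(31, 59/5)
obs 11: x=1 → posterior Gamma(32, 64/5)
obs 12: x=4 → posterior Gamma(36, 69/5)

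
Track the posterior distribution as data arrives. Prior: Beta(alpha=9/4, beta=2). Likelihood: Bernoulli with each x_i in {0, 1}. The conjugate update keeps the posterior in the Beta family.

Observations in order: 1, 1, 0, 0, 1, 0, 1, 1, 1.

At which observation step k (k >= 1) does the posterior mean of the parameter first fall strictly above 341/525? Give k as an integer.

k = 2

obs 1: x=1 → posterior Beta(13/4, 2)
obs 2: x=1 → posterior Beta(17/4, 2)
obs 3: x=0 → posterior Beta(17/4, 3)
obs 4: x=0 → posterior Beta(17/4, 4)
obs 5: x=1 → posterior Beta(21/4, 4)
obs 6: x=0 → posterior Beta(21/4, 5)
obs 7: x=1 → posterior Beta(25/4, 5)
obs 8: x=1 → posterior Beta(29/4, 5)
obs 9: x=1 → posterior Beta(33/4, 5)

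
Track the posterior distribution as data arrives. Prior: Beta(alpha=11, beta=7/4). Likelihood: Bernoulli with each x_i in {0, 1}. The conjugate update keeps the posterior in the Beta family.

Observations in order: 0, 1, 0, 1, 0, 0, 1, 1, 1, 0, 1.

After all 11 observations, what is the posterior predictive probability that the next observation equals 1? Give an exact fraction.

68/95

obs 1: x=0 → posterior Beta(11, 11/4)
obs 2: x=1 → posterior Beta(12, 11/4)
obs 3: x=0 → posterior Beta(12, 15/4)
obs 4: x=1 → posterior Beta(13, 15/4)
obs 5: x=0 → posterior Beta(13, 19/4)
obs 6: x=0 → posterior Beta(13, 23/4)
obs 7: x=1 → posterior Beta(14, 23/4)
obs 8: x=1 → posterior Beta(15, 23/4)
obs 9: x=1 → posterior Beta(16, 23/4)
obs 10: x=0 → posterior Beta(16, 27/4)
obs 11: x=1 → posterior Beta(17, 27/4)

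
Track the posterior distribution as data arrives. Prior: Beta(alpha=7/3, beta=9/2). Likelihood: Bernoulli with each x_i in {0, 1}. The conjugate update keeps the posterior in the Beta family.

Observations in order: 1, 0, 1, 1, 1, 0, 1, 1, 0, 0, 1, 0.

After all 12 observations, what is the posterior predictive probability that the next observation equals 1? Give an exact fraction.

obs 1: x=1 → posterior Beta(10/3, 9/2)
obs 2: x=0 → posterior Beta(10/3, 11/2)
obs 3: x=1 → posterior Beta(13/3, 11/2)
obs 4: x=1 → posterior Beta(16/3, 11/2)
obs 5: x=1 → posterior Beta(19/3, 11/2)
obs 6: x=0 → posterior Beta(19/3, 13/2)
obs 7: x=1 → posterior Beta(22/3, 13/2)
obs 8: x=1 → posterior Beta(25/3, 13/2)
obs 9: x=0 → posterior Beta(25/3, 15/2)
obs 10: x=0 → posterior Beta(25/3, 17/2)
obs 11: x=1 → posterior Beta(28/3, 17/2)
obs 12: x=0 → posterior Beta(28/3, 19/2)

56/113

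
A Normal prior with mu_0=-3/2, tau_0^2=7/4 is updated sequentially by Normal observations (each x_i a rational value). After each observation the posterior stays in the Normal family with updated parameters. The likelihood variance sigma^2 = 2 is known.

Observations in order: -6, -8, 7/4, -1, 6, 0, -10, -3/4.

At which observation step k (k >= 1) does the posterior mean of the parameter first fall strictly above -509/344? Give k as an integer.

k = 5

obs 1: x=-6 → posterior Normal(-18/5, 14/15)
obs 2: x=-8 → posterior Normal(-5, 7/11)
obs 3: x=7/4 → posterior Normal(-391/116, 14/29)
obs 4: x=-1 → posterior Normal(-419/144, 7/18)
obs 5: x=6 → posterior Normal(-251/172, 14/43)
obs 6: x=0 → posterior Normal(-251/200, 7/25)
obs 7: x=-10 → posterior Normal(-177/76, 14/57)
obs 8: x=-3/4 → posterior Normal(-69/32, 7/32)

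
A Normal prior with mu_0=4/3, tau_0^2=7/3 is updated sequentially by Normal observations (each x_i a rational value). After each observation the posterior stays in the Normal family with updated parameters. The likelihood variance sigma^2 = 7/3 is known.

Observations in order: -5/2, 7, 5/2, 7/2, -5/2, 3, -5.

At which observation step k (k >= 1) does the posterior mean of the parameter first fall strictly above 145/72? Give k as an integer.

k = 3

obs 1: x=-5/2 → posterior Normal(-7/12, 7/6)
obs 2: x=7 → posterior Normal(35/18, 7/9)
obs 3: x=5/2 → posterior Normal(25/12, 7/12)
obs 4: x=7/2 → posterior Normal(71/30, 7/15)
obs 5: x=-5/2 → posterior Normal(14/9, 7/18)
obs 6: x=3 → posterior Normal(37/21, 1/3)
obs 7: x=-5 → posterior Normal(11/12, 7/24)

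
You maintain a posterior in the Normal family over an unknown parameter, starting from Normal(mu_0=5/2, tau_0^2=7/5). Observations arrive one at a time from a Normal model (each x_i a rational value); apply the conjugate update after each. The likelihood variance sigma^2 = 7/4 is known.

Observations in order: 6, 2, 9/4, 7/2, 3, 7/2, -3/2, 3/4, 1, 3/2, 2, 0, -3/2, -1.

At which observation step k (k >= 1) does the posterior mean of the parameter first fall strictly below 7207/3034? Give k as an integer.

obs 1: x=6 → posterior Normal(73/18, 7/9)
obs 2: x=2 → posterior Normal(89/26, 7/13)
obs 3: x=9/4 → posterior Normal(107/34, 7/17)
obs 4: x=7/2 → posterior Normal(45/14, 1/3)
obs 5: x=3 → posterior Normal(159/50, 7/25)
obs 6: x=7/2 → posterior Normal(187/58, 7/29)
obs 7: x=-3/2 → posterior Normal(175/66, 7/33)
obs 8: x=3/4 → posterior Normal(181/74, 7/37)
obs 9: x=1 → posterior Normal(189/82, 7/41)
obs 10: x=3/2 → posterior Normal(67/30, 7/45)
obs 11: x=2 → posterior Normal(31/14, 1/7)
obs 12: x=0 → posterior Normal(217/106, 7/53)
obs 13: x=-3/2 → posterior Normal(205/114, 7/57)
obs 14: x=-1 → posterior Normal(197/122, 7/61)

k = 9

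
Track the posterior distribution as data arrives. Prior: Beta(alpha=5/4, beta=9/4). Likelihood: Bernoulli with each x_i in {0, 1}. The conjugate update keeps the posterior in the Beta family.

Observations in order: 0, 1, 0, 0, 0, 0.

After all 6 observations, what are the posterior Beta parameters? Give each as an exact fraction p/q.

obs 1: x=0 → posterior Beta(5/4, 13/4)
obs 2: x=1 → posterior Beta(9/4, 13/4)
obs 3: x=0 → posterior Beta(9/4, 17/4)
obs 4: x=0 → posterior Beta(9/4, 21/4)
obs 5: x=0 → posterior Beta(9/4, 25/4)
obs 6: x=0 → posterior Beta(9/4, 29/4)

alpha=9/4, beta=29/4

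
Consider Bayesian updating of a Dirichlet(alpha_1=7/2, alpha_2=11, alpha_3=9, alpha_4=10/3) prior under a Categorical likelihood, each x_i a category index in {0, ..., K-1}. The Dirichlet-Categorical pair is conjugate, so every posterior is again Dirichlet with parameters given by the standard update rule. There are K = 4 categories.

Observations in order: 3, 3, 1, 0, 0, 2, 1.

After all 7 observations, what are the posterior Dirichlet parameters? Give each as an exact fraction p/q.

alpha_1=11/2, alpha_2=13, alpha_3=10, alpha_4=16/3

obs 1: x=3 → posterior Dirichlet(7/2, 11, 9, 13/3)
obs 2: x=3 → posterior Dirichlet(7/2, 11, 9, 16/3)
obs 3: x=1 → posterior Dirichlet(7/2, 12, 9, 16/3)
obs 4: x=0 → posterior Dirichlet(9/2, 12, 9, 16/3)
obs 5: x=0 → posterior Dirichlet(11/2, 12, 9, 16/3)
obs 6: x=2 → posterior Dirichlet(11/2, 12, 10, 16/3)
obs 7: x=1 → posterior Dirichlet(11/2, 13, 10, 16/3)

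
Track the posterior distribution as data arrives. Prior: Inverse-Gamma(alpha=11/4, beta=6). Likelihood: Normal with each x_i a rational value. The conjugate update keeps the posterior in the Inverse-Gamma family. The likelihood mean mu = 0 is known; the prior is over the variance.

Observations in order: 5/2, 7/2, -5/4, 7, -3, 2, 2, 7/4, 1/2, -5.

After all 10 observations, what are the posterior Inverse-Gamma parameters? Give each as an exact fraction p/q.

obs 1: x=5/2 → posterior Inverse-Gamma(13/4, 73/8)
obs 2: x=7/2 → posterior Inverse-Gamma(15/4, 61/4)
obs 3: x=-5/4 → posterior Inverse-Gamma(17/4, 513/32)
obs 4: x=7 → posterior Inverse-Gamma(19/4, 1297/32)
obs 5: x=-3 → posterior Inverse-Gamma(21/4, 1441/32)
obs 6: x=2 → posterior Inverse-Gamma(23/4, 1505/32)
obs 7: x=2 → posterior Inverse-Gamma(25/4, 1569/32)
obs 8: x=7/4 → posterior Inverse-Gamma(27/4, 809/16)
obs 9: x=1/2 → posterior Inverse-Gamma(29/4, 811/16)
obs 10: x=-5 → posterior Inverse-Gamma(31/4, 1011/16)

alpha=31/4, beta=1011/16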